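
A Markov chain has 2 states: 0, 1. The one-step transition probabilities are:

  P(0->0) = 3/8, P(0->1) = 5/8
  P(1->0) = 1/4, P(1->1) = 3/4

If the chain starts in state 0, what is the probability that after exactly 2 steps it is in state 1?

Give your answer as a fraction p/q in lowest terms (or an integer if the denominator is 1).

Answer: 45/64

Derivation:
Computing P^2 by repeated multiplication:
P^1 =
  0: [3/8, 5/8]
  1: [1/4, 3/4]
P^2 =
  0: [19/64, 45/64]
  1: [9/32, 23/32]

(P^2)[0 -> 1] = 45/64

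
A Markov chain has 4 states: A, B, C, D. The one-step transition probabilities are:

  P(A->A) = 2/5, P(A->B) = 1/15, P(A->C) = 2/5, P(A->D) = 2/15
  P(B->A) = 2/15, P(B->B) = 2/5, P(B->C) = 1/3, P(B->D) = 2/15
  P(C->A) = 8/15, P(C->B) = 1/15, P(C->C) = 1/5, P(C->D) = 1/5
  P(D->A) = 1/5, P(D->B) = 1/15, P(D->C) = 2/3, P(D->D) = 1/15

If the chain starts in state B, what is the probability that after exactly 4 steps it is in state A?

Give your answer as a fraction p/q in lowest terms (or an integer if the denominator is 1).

Computing P^4 by repeated multiplication:
P^1 =
  A: [2/5, 1/15, 2/5, 2/15]
  B: [2/15, 2/5, 1/3, 2/15]
  C: [8/15, 1/15, 1/5, 1/5]
  D: [1/5, 1/15, 2/3, 1/15]
P^2 =
  A: [92/225, 4/45, 79/225, 34/225]
  B: [14/45, 1/5, 77/225, 11/75]
  C: [83/225, 4/45, 92/225, 2/15]
  D: [103/225, 4/45, 7/25, 13/75]
P^3 =
  A: [442/1125, 13/135, 1229/3375, 11/75]
  B: [49/135, 2/15, 134/375, 494/3375]
  C: [1364/3375, 13/135, 1174/3375, 512/3375]
  D: [1279/3375, 13/135, 1297/3375, 158/1125]
P^4 =
  A: [6641/16875, 8/81, 18218/50625, 7484/50625]
  B: [1292/3375, 1/9, 18158/50625, 7462/50625]
  C: [19762/50625, 8/81, 18451/50625, 7412/50625]
  D: [20122/50625, 8/81, 3586/10125, 7573/50625]

(P^4)[B -> A] = 1292/3375

Answer: 1292/3375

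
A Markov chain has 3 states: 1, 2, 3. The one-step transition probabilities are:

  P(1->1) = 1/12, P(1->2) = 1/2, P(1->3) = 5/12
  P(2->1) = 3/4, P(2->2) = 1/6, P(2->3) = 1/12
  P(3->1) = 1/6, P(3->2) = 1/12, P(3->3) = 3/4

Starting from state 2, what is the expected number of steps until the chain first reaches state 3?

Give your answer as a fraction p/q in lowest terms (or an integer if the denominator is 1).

Let h_i = expected steps to first reach 3 from state i.
Boundary: h_3 = 0.
First-step equations for the other states:
  h_1 = 1 + 1/12*h_1 + 1/2*h_2 + 5/12*h_3
  h_2 = 1 + 3/4*h_1 + 1/6*h_2 + 1/12*h_3

Substituting h_3 = 0 and rearranging gives the linear system (I - Q) h = 1:
  [11/12, -1/2] . (h_1, h_2) = 1
  [-3/4, 5/6] . (h_1, h_2) = 1

Solving yields:
  h_1 = 24/7
  h_2 = 30/7

Starting state is 2, so the expected hitting time is h_2 = 30/7.

Answer: 30/7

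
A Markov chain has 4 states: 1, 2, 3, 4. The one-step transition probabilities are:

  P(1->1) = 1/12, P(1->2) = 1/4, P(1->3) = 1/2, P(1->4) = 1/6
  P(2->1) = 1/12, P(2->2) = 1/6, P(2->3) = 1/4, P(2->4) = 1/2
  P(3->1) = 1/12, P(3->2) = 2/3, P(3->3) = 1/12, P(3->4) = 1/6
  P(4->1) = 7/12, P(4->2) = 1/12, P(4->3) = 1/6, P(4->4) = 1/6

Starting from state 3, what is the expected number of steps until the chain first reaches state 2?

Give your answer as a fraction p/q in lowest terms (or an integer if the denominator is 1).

Answer: 2

Derivation:
Let h_i = expected steps to first reach 2 from state i.
Boundary: h_2 = 0.
First-step equations for the other states:
  h_1 = 1 + 1/12*h_1 + 1/4*h_2 + 1/2*h_3 + 1/6*h_4
  h_3 = 1 + 1/12*h_1 + 2/3*h_2 + 1/12*h_3 + 1/6*h_4
  h_4 = 1 + 7/12*h_1 + 1/12*h_2 + 1/6*h_3 + 1/6*h_4

Substituting h_2 = 0 and rearranging gives the linear system (I - Q) h = 1:
  [11/12, -1/2, -1/6] . (h_1, h_3, h_4) = 1
  [-1/12, 11/12, -1/6] . (h_1, h_3, h_4) = 1
  [-7/12, -1/6, 5/6] . (h_1, h_3, h_4) = 1

Solving yields:
  h_1 = 17/6
  h_3 = 2
  h_4 = 43/12

Starting state is 3, so the expected hitting time is h_3 = 2.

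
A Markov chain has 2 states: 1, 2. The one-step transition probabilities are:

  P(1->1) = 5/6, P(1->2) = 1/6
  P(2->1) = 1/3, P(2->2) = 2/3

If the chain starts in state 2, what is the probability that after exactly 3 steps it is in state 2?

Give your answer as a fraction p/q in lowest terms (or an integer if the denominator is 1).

Computing P^3 by repeated multiplication:
P^1 =
  1: [5/6, 1/6]
  2: [1/3, 2/3]
P^2 =
  1: [3/4, 1/4]
  2: [1/2, 1/2]
P^3 =
  1: [17/24, 7/24]
  2: [7/12, 5/12]

(P^3)[2 -> 2] = 5/12

Answer: 5/12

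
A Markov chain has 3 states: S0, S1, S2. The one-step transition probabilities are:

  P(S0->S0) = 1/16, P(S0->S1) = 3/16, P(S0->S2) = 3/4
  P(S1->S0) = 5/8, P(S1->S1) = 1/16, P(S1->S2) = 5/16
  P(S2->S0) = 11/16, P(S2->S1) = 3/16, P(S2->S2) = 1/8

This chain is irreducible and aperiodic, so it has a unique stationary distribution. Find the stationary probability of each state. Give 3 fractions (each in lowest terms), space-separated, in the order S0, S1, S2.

The stationary distribution satisfies pi = pi * P, i.e.:
  pi_S0 = 1/16*pi_S0 + 5/8*pi_S1 + 11/16*pi_S2
  pi_S1 = 3/16*pi_S0 + 1/16*pi_S1 + 3/16*pi_S2
  pi_S2 = 3/4*pi_S0 + 5/16*pi_S1 + 1/8*pi_S2
with normalization: pi_S0 + pi_S1 + pi_S2 = 1.

Using the first 2 balance equations plus normalization, the linear system A*pi = b is:
  [-15/16, 5/8, 11/16] . pi = 0
  [3/16, -15/16, 3/16] . pi = 0
  [1, 1, 1] . pi = 1

Solving yields:
  pi_S0 = 5/12
  pi_S1 = 1/6
  pi_S2 = 5/12

Verification (pi * P):
  5/12*1/16 + 1/6*5/8 + 5/12*11/16 = 5/12 = pi_S0  (ok)
  5/12*3/16 + 1/6*1/16 + 5/12*3/16 = 1/6 = pi_S1  (ok)
  5/12*3/4 + 1/6*5/16 + 5/12*1/8 = 5/12 = pi_S2  (ok)

Answer: 5/12 1/6 5/12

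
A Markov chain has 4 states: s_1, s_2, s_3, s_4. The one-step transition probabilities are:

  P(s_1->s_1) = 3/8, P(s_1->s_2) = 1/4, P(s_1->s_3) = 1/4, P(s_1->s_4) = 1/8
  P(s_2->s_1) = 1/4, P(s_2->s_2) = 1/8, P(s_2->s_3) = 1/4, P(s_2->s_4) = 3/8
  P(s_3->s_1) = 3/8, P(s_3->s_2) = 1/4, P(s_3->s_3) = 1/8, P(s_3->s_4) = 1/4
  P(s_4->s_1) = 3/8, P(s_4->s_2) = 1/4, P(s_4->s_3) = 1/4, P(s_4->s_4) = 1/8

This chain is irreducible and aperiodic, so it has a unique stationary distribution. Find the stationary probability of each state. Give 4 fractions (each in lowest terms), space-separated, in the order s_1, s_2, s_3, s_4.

Answer: 25/72 2/9 2/9 5/24

Derivation:
The stationary distribution satisfies pi = pi * P, i.e.:
  pi_s_1 = 3/8*pi_s_1 + 1/4*pi_s_2 + 3/8*pi_s_3 + 3/8*pi_s_4
  pi_s_2 = 1/4*pi_s_1 + 1/8*pi_s_2 + 1/4*pi_s_3 + 1/4*pi_s_4
  pi_s_3 = 1/4*pi_s_1 + 1/4*pi_s_2 + 1/8*pi_s_3 + 1/4*pi_s_4
  pi_s_4 = 1/8*pi_s_1 + 3/8*pi_s_2 + 1/4*pi_s_3 + 1/8*pi_s_4
with normalization: pi_s_1 + pi_s_2 + pi_s_3 + pi_s_4 = 1.

Using the first 3 balance equations plus normalization, the linear system A*pi = b is:
  [-5/8, 1/4, 3/8, 3/8] . pi = 0
  [1/4, -7/8, 1/4, 1/4] . pi = 0
  [1/4, 1/4, -7/8, 1/4] . pi = 0
  [1, 1, 1, 1] . pi = 1

Solving yields:
  pi_s_1 = 25/72
  pi_s_2 = 2/9
  pi_s_3 = 2/9
  pi_s_4 = 5/24

Verification (pi * P):
  25/72*3/8 + 2/9*1/4 + 2/9*3/8 + 5/24*3/8 = 25/72 = pi_s_1  (ok)
  25/72*1/4 + 2/9*1/8 + 2/9*1/4 + 5/24*1/4 = 2/9 = pi_s_2  (ok)
  25/72*1/4 + 2/9*1/4 + 2/9*1/8 + 5/24*1/4 = 2/9 = pi_s_3  (ok)
  25/72*1/8 + 2/9*3/8 + 2/9*1/4 + 5/24*1/8 = 5/24 = pi_s_4  (ok)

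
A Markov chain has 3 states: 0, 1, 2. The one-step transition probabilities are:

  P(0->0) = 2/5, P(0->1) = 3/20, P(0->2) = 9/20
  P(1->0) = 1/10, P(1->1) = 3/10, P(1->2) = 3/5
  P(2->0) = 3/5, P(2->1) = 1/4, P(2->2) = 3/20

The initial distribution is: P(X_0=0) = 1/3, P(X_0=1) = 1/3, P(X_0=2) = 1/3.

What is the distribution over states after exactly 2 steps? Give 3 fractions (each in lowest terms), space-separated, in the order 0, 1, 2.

Propagating the distribution step by step (d_{t+1} = d_t * P):
d_0 = (0=1/3, 1=1/3, 2=1/3)
  d_1[0] = 1/3*2/5 + 1/3*1/10 + 1/3*3/5 = 11/30
  d_1[1] = 1/3*3/20 + 1/3*3/10 + 1/3*1/4 = 7/30
  d_1[2] = 1/3*9/20 + 1/3*3/5 + 1/3*3/20 = 2/5
d_1 = (0=11/30, 1=7/30, 2=2/5)
  d_2[0] = 11/30*2/5 + 7/30*1/10 + 2/5*3/5 = 41/100
  d_2[1] = 11/30*3/20 + 7/30*3/10 + 2/5*1/4 = 9/40
  d_2[2] = 11/30*9/20 + 7/30*3/5 + 2/5*3/20 = 73/200
d_2 = (0=41/100, 1=9/40, 2=73/200)

Answer: 41/100 9/40 73/200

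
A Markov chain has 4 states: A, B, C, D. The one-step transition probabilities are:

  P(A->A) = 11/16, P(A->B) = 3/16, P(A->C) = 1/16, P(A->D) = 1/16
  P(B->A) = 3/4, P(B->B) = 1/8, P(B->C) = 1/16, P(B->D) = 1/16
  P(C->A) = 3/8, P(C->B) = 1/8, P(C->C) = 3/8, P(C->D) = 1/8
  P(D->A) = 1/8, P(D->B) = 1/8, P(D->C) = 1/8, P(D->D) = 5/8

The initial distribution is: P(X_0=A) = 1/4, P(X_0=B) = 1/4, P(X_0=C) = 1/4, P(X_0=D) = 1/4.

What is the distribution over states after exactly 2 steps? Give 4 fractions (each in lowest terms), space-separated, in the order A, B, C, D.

Propagating the distribution step by step (d_{t+1} = d_t * P):
d_0 = (A=1/4, B=1/4, C=1/4, D=1/4)
  d_1[A] = 1/4*11/16 + 1/4*3/4 + 1/4*3/8 + 1/4*1/8 = 31/64
  d_1[B] = 1/4*3/16 + 1/4*1/8 + 1/4*1/8 + 1/4*1/8 = 9/64
  d_1[C] = 1/4*1/16 + 1/4*1/16 + 1/4*3/8 + 1/4*1/8 = 5/32
  d_1[D] = 1/4*1/16 + 1/4*1/16 + 1/4*1/8 + 1/4*5/8 = 7/32
d_1 = (A=31/64, B=9/64, C=5/32, D=7/32)
  d_2[A] = 31/64*11/16 + 9/64*3/4 + 5/32*3/8 + 7/32*1/8 = 537/1024
  d_2[B] = 31/64*3/16 + 9/64*1/8 + 5/32*1/8 + 7/32*1/8 = 159/1024
  d_2[C] = 31/64*1/16 + 9/64*1/16 + 5/32*3/8 + 7/32*1/8 = 1/8
  d_2[D] = 31/64*1/16 + 9/64*1/16 + 5/32*1/8 + 7/32*5/8 = 25/128
d_2 = (A=537/1024, B=159/1024, C=1/8, D=25/128)

Answer: 537/1024 159/1024 1/8 25/128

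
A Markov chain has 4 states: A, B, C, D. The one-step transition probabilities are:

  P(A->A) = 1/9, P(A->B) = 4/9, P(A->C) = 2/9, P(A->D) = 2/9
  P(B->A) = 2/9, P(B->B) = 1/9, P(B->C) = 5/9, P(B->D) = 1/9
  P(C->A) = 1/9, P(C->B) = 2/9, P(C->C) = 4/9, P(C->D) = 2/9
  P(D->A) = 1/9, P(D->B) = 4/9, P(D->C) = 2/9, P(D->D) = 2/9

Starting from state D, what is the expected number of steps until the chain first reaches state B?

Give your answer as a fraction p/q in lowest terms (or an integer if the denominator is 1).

Answer: 21/8

Derivation:
Let h_i = expected steps to first reach B from state i.
Boundary: h_B = 0.
First-step equations for the other states:
  h_A = 1 + 1/9*h_A + 4/9*h_B + 2/9*h_C + 2/9*h_D
  h_C = 1 + 1/9*h_A + 2/9*h_B + 4/9*h_C + 2/9*h_D
  h_D = 1 + 1/9*h_A + 4/9*h_B + 2/9*h_C + 2/9*h_D

Substituting h_B = 0 and rearranging gives the linear system (I - Q) h = 1:
  [8/9, -2/9, -2/9] . (h_A, h_C, h_D) = 1
  [-1/9, 5/9, -2/9] . (h_A, h_C, h_D) = 1
  [-1/9, -2/9, 7/9] . (h_A, h_C, h_D) = 1

Solving yields:
  h_A = 21/8
  h_C = 27/8
  h_D = 21/8

Starting state is D, so the expected hitting time is h_D = 21/8.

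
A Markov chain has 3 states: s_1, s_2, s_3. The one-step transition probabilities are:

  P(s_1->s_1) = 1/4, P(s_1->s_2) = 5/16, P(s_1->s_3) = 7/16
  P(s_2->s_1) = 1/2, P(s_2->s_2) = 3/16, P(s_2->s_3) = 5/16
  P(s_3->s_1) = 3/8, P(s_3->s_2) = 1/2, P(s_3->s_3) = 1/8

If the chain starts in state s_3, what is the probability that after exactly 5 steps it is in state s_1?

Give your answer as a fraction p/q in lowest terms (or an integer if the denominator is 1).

Computing P^5 by repeated multiplication:
P^1 =
  s_1: [1/4, 5/16, 7/16]
  s_2: [1/2, 3/16, 5/16]
  s_3: [3/8, 1/2, 1/8]
P^2 =
  s_1: [49/128, 91/256, 67/256]
  s_2: [43/128, 89/256, 81/256]
  s_3: [25/64, 35/128, 43/128]
P^3 =
  s_1: [761/2048, 1299/4096, 1275/4096]
  s_2: [771/2048, 1345/4096, 1209/4096]
  s_3: [369/1024, 699/2048, 611/2048]
P^4 =
  s_1: [12065/32768, 21707/65536, 19699/65536]
  s_2: [12091/32768, 21417/65536, 19937/65536]
  s_3: [6105/16384, 10675/32768, 9883/32768]
P^5 =
  s_1: [194185/524288, 343363/1048576, 316843/1048576]
  s_2: [193843/524288, 344657/1048576, 316233/1048576]
  s_3: [96769/262144, 172139/524288, 158611/524288]

(P^5)[s_3 -> s_1] = 96769/262144

Answer: 96769/262144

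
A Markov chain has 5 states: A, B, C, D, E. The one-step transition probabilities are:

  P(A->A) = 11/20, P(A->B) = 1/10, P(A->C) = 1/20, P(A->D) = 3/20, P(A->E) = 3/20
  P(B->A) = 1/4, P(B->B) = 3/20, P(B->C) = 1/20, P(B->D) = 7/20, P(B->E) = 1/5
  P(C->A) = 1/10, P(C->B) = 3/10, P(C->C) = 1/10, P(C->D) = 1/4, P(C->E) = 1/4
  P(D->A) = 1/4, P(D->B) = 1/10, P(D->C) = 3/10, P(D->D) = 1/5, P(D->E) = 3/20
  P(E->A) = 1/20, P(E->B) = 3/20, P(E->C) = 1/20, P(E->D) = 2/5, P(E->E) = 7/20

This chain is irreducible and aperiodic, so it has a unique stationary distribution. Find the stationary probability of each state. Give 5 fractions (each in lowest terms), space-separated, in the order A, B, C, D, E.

Answer: 28184/103983 1339/9453 4159/34661 8872/34661 21977/103983

Derivation:
The stationary distribution satisfies pi = pi * P, i.e.:
  pi_A = 11/20*pi_A + 1/4*pi_B + 1/10*pi_C + 1/4*pi_D + 1/20*pi_E
  pi_B = 1/10*pi_A + 3/20*pi_B + 3/10*pi_C + 1/10*pi_D + 3/20*pi_E
  pi_C = 1/20*pi_A + 1/20*pi_B + 1/10*pi_C + 3/10*pi_D + 1/20*pi_E
  pi_D = 3/20*pi_A + 7/20*pi_B + 1/4*pi_C + 1/5*pi_D + 2/5*pi_E
  pi_E = 3/20*pi_A + 1/5*pi_B + 1/4*pi_C + 3/20*pi_D + 7/20*pi_E
with normalization: pi_A + pi_B + pi_C + pi_D + pi_E = 1.

Using the first 4 balance equations plus normalization, the linear system A*pi = b is:
  [-9/20, 1/4, 1/10, 1/4, 1/20] . pi = 0
  [1/10, -17/20, 3/10, 1/10, 3/20] . pi = 0
  [1/20, 1/20, -9/10, 3/10, 1/20] . pi = 0
  [3/20, 7/20, 1/4, -4/5, 2/5] . pi = 0
  [1, 1, 1, 1, 1] . pi = 1

Solving yields:
  pi_A = 28184/103983
  pi_B = 1339/9453
  pi_C = 4159/34661
  pi_D = 8872/34661
  pi_E = 21977/103983

Verification (pi * P):
  28184/103983*11/20 + 1339/9453*1/4 + 4159/34661*1/10 + 8872/34661*1/4 + 21977/103983*1/20 = 28184/103983 = pi_A  (ok)
  28184/103983*1/10 + 1339/9453*3/20 + 4159/34661*3/10 + 8872/34661*1/10 + 21977/103983*3/20 = 1339/9453 = pi_B  (ok)
  28184/103983*1/20 + 1339/9453*1/20 + 4159/34661*1/10 + 8872/34661*3/10 + 21977/103983*1/20 = 4159/34661 = pi_C  (ok)
  28184/103983*3/20 + 1339/9453*7/20 + 4159/34661*1/4 + 8872/34661*1/5 + 21977/103983*2/5 = 8872/34661 = pi_D  (ok)
  28184/103983*3/20 + 1339/9453*1/5 + 4159/34661*1/4 + 8872/34661*3/20 + 21977/103983*7/20 = 21977/103983 = pi_E  (ok)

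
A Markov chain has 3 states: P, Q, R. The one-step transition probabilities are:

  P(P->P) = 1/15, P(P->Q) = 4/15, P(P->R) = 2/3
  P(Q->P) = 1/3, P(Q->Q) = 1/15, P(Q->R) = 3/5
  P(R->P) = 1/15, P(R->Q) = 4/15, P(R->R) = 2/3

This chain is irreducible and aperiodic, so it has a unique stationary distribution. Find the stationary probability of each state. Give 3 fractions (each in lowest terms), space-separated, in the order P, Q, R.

Answer: 17/135 2/9 88/135

Derivation:
The stationary distribution satisfies pi = pi * P, i.e.:
  pi_P = 1/15*pi_P + 1/3*pi_Q + 1/15*pi_R
  pi_Q = 4/15*pi_P + 1/15*pi_Q + 4/15*pi_R
  pi_R = 2/3*pi_P + 3/5*pi_Q + 2/3*pi_R
with normalization: pi_P + pi_Q + pi_R = 1.

Using the first 2 balance equations plus normalization, the linear system A*pi = b is:
  [-14/15, 1/3, 1/15] . pi = 0
  [4/15, -14/15, 4/15] . pi = 0
  [1, 1, 1] . pi = 1

Solving yields:
  pi_P = 17/135
  pi_Q = 2/9
  pi_R = 88/135

Verification (pi * P):
  17/135*1/15 + 2/9*1/3 + 88/135*1/15 = 17/135 = pi_P  (ok)
  17/135*4/15 + 2/9*1/15 + 88/135*4/15 = 2/9 = pi_Q  (ok)
  17/135*2/3 + 2/9*3/5 + 88/135*2/3 = 88/135 = pi_R  (ok)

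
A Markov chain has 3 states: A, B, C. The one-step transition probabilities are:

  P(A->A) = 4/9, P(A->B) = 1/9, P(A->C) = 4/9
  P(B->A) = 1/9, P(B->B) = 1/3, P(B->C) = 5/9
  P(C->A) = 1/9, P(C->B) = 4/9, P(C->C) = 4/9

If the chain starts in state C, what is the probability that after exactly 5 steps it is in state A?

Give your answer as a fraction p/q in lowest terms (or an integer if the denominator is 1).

Computing P^5 by repeated multiplication:
P^1 =
  A: [4/9, 1/9, 4/9]
  B: [1/9, 1/3, 5/9]
  C: [1/9, 4/9, 4/9]
P^2 =
  A: [7/27, 23/81, 37/81]
  B: [4/27, 10/27, 13/27]
  C: [4/27, 29/81, 40/81]
P^3 =
  A: [16/81, 238/729, 347/729]
  B: [13/81, 86/243, 118/243]
  C: [13/81, 259/729, 353/729]
P^4 =
  A: [43/243, 2246/6561, 3154/6561]
  B: [40/243, 769/2187, 1058/2187]
  C: [40/243, 2306/6561, 3175/6561]
P^5 =
  A: [124/729, 20515/59049, 28490/59049]
  B: [121/729, 6899/19683, 9517/19683]
  C: [121/729, 20698/59049, 28550/59049]

(P^5)[C -> A] = 121/729

Answer: 121/729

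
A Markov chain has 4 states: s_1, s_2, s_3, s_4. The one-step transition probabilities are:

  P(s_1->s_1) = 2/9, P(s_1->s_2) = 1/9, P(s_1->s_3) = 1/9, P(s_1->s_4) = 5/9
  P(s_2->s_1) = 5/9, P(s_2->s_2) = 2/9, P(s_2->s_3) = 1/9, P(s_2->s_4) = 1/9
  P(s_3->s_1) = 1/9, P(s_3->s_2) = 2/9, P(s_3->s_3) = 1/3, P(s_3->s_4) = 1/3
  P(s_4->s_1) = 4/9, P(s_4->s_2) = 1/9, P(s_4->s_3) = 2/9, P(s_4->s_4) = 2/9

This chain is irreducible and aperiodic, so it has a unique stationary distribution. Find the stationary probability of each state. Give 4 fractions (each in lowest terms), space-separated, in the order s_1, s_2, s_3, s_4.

The stationary distribution satisfies pi = pi * P, i.e.:
  pi_s_1 = 2/9*pi_s_1 + 5/9*pi_s_2 + 1/9*pi_s_3 + 4/9*pi_s_4
  pi_s_2 = 1/9*pi_s_1 + 2/9*pi_s_2 + 2/9*pi_s_3 + 1/9*pi_s_4
  pi_s_3 = 1/9*pi_s_1 + 1/9*pi_s_2 + 1/3*pi_s_3 + 2/9*pi_s_4
  pi_s_4 = 5/9*pi_s_1 + 1/9*pi_s_2 + 1/3*pi_s_3 + 2/9*pi_s_4
with normalization: pi_s_1 + pi_s_2 + pi_s_3 + pi_s_4 = 1.

Using the first 3 balance equations plus normalization, the linear system A*pi = b is:
  [-7/9, 5/9, 1/9, 4/9] . pi = 0
  [1/9, -7/9, 2/9, 1/9] . pi = 0
  [1/9, 1/9, -2/3, 2/9] . pi = 0
  [1, 1, 1, 1] . pi = 1

Solving yields:
  pi_s_1 = 225/692
  pi_s_2 = 103/692
  pi_s_3 = 33/173
  pi_s_4 = 58/173

Verification (pi * P):
  225/692*2/9 + 103/692*5/9 + 33/173*1/9 + 58/173*4/9 = 225/692 = pi_s_1  (ok)
  225/692*1/9 + 103/692*2/9 + 33/173*2/9 + 58/173*1/9 = 103/692 = pi_s_2  (ok)
  225/692*1/9 + 103/692*1/9 + 33/173*1/3 + 58/173*2/9 = 33/173 = pi_s_3  (ok)
  225/692*5/9 + 103/692*1/9 + 33/173*1/3 + 58/173*2/9 = 58/173 = pi_s_4  (ok)

Answer: 225/692 103/692 33/173 58/173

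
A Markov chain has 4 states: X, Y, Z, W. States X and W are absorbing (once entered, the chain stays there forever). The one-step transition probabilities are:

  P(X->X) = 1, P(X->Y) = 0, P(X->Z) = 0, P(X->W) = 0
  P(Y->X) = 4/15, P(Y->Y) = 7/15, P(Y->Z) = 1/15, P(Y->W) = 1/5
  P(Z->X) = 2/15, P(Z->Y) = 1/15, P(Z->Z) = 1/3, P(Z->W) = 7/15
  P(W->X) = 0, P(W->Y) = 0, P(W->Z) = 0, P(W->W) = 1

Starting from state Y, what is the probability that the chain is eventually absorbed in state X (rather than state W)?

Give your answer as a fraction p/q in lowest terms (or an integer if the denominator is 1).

Answer: 42/79

Derivation:
Let a_i = P(absorbed in X | start in state i).
Boundary conditions: a_X = 1, a_W = 0.
For each transient state i, a_i = sum_j P(i->j) * a_j:
  a_Y = 4/15*a_X + 7/15*a_Y + 1/15*a_Z + 1/5*a_W
  a_Z = 2/15*a_X + 1/15*a_Y + 1/3*a_Z + 7/15*a_W

Substituting a_X = 1 and a_W = 0, rearrange to (I - Q) a = r where r[i] = P(i -> X):
  [8/15, -1/15] . (a_Y, a_Z) = 4/15
  [-1/15, 2/3] . (a_Y, a_Z) = 2/15

Solving yields:
  a_Y = 42/79
  a_Z = 20/79

Starting state is Y, so the absorption probability is a_Y = 42/79.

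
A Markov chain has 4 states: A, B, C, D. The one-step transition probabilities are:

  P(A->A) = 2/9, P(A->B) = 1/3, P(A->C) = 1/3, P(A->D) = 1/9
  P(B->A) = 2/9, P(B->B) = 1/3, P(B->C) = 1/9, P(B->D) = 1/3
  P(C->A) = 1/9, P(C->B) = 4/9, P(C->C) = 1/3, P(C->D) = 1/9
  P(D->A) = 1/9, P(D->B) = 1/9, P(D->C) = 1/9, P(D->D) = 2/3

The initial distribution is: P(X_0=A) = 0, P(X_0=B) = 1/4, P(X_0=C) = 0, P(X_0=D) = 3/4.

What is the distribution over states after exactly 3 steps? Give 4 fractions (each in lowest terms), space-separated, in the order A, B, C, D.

Propagating the distribution step by step (d_{t+1} = d_t * P):
d_0 = (A=0, B=1/4, C=0, D=3/4)
  d_1[A] = 0*2/9 + 1/4*2/9 + 0*1/9 + 3/4*1/9 = 5/36
  d_1[B] = 0*1/3 + 1/4*1/3 + 0*4/9 + 3/4*1/9 = 1/6
  d_1[C] = 0*1/3 + 1/4*1/9 + 0*1/3 + 3/4*1/9 = 1/9
  d_1[D] = 0*1/9 + 1/4*1/3 + 0*1/9 + 3/4*2/3 = 7/12
d_1 = (A=5/36, B=1/6, C=1/9, D=7/12)
  d_2[A] = 5/36*2/9 + 1/6*2/9 + 1/9*1/9 + 7/12*1/9 = 47/324
  d_2[B] = 5/36*1/3 + 1/6*1/3 + 1/9*4/9 + 7/12*1/9 = 35/162
  d_2[C] = 5/36*1/3 + 1/6*1/9 + 1/9*1/3 + 7/12*1/9 = 1/6
  d_2[D] = 5/36*1/9 + 1/6*1/3 + 1/9*1/9 + 7/12*2/3 = 17/36
d_2 = (A=47/324, B=35/162, C=1/6, D=17/36)
  d_3[A] = 47/324*2/9 + 35/162*2/9 + 1/6*1/9 + 17/36*1/9 = 49/324
  d_3[B] = 47/324*1/3 + 35/162*1/3 + 1/6*4/9 + 17/36*1/9 = 20/81
  d_3[C] = 47/324*1/3 + 35/162*1/9 + 1/6*1/3 + 17/36*1/9 = 263/1458
  d_3[D] = 47/324*1/9 + 35/162*1/3 + 1/6*1/9 + 17/36*2/3 = 1229/2916
d_3 = (A=49/324, B=20/81, C=263/1458, D=1229/2916)

Answer: 49/324 20/81 263/1458 1229/2916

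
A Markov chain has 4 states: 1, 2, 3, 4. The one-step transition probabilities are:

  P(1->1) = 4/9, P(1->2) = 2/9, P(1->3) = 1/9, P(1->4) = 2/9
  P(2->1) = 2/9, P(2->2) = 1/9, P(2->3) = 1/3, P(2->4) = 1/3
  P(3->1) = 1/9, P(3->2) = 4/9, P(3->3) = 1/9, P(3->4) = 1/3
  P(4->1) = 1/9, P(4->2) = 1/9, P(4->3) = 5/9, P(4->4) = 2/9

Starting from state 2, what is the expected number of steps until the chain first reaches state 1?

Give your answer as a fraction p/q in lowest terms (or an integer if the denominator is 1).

Let h_i = expected steps to first reach 1 from state i.
Boundary: h_1 = 0.
First-step equations for the other states:
  h_2 = 1 + 2/9*h_1 + 1/9*h_2 + 1/3*h_3 + 1/3*h_4
  h_3 = 1 + 1/9*h_1 + 4/9*h_2 + 1/9*h_3 + 1/3*h_4
  h_4 = 1 + 1/9*h_1 + 1/9*h_2 + 5/9*h_3 + 2/9*h_4

Substituting h_1 = 0 and rearranging gives the linear system (I - Q) h = 1:
  [8/9, -1/3, -1/3] . (h_2, h_3, h_4) = 1
  [-4/9, 8/9, -1/3] . (h_2, h_3, h_4) = 1
  [-1/9, -5/9, 7/9] . (h_2, h_3, h_4) = 1

Solving yields:
  h_2 = 990/151
  h_3 = 1080/151
  h_4 = 1107/151

Starting state is 2, so the expected hitting time is h_2 = 990/151.

Answer: 990/151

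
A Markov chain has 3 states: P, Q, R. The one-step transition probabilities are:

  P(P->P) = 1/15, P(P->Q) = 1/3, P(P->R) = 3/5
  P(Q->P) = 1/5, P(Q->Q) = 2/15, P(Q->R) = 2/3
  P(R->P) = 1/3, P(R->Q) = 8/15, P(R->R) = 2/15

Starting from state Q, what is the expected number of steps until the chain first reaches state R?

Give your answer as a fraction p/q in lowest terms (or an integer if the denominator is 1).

Let h_i = expected steps to first reach R from state i.
Boundary: h_R = 0.
First-step equations for the other states:
  h_P = 1 + 1/15*h_P + 1/3*h_Q + 3/5*h_R
  h_Q = 1 + 1/5*h_P + 2/15*h_Q + 2/3*h_R

Substituting h_R = 0 and rearranging gives the linear system (I - Q) h = 1:
  [14/15, -1/3] . (h_P, h_Q) = 1
  [-1/5, 13/15] . (h_P, h_Q) = 1

Solving yields:
  h_P = 270/167
  h_Q = 255/167

Starting state is Q, so the expected hitting time is h_Q = 255/167.

Answer: 255/167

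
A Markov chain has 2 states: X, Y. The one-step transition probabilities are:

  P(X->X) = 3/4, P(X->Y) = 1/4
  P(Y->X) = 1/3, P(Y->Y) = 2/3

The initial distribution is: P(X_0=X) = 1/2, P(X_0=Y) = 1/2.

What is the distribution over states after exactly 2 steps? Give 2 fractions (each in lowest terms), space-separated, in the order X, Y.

Answer: 161/288 127/288

Derivation:
Propagating the distribution step by step (d_{t+1} = d_t * P):
d_0 = (X=1/2, Y=1/2)
  d_1[X] = 1/2*3/4 + 1/2*1/3 = 13/24
  d_1[Y] = 1/2*1/4 + 1/2*2/3 = 11/24
d_1 = (X=13/24, Y=11/24)
  d_2[X] = 13/24*3/4 + 11/24*1/3 = 161/288
  d_2[Y] = 13/24*1/4 + 11/24*2/3 = 127/288
d_2 = (X=161/288, Y=127/288)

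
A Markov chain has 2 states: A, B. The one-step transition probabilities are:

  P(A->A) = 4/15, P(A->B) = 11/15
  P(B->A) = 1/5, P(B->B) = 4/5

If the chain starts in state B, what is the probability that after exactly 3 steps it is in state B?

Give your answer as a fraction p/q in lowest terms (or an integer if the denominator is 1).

Computing P^3 by repeated multiplication:
P^1 =
  A: [4/15, 11/15]
  B: [1/5, 4/5]
P^2 =
  A: [49/225, 176/225]
  B: [16/75, 59/75]
P^3 =
  A: [724/3375, 2651/3375]
  B: [241/1125, 884/1125]

(P^3)[B -> B] = 884/1125

Answer: 884/1125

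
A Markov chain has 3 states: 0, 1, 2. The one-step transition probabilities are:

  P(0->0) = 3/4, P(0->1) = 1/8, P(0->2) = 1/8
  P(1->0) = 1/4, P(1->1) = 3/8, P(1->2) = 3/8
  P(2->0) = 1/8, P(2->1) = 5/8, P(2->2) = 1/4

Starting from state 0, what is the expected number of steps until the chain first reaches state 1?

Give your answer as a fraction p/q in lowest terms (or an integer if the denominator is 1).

Let h_i = expected steps to first reach 1 from state i.
Boundary: h_1 = 0.
First-step equations for the other states:
  h_0 = 1 + 3/4*h_0 + 1/8*h_1 + 1/8*h_2
  h_2 = 1 + 1/8*h_0 + 5/8*h_1 + 1/4*h_2

Substituting h_1 = 0 and rearranging gives the linear system (I - Q) h = 1:
  [1/4, -1/8] . (h_0, h_2) = 1
  [-1/8, 3/4] . (h_0, h_2) = 1

Solving yields:
  h_0 = 56/11
  h_2 = 24/11

Starting state is 0, so the expected hitting time is h_0 = 56/11.

Answer: 56/11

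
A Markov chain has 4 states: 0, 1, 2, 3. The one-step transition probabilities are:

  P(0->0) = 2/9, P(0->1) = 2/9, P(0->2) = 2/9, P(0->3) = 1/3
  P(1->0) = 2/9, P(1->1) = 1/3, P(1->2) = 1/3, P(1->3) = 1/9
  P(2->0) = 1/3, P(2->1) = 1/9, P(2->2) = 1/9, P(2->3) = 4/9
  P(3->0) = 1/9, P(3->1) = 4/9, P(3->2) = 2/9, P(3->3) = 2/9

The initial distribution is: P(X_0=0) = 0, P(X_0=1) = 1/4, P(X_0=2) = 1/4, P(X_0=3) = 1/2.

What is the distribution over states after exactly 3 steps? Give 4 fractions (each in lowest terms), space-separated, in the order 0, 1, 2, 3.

Propagating the distribution step by step (d_{t+1} = d_t * P):
d_0 = (0=0, 1=1/4, 2=1/4, 3=1/2)
  d_1[0] = 0*2/9 + 1/4*2/9 + 1/4*1/3 + 1/2*1/9 = 7/36
  d_1[1] = 0*2/9 + 1/4*1/3 + 1/4*1/9 + 1/2*4/9 = 1/3
  d_1[2] = 0*2/9 + 1/4*1/3 + 1/4*1/9 + 1/2*2/9 = 2/9
  d_1[3] = 0*1/3 + 1/4*1/9 + 1/4*4/9 + 1/2*2/9 = 1/4
d_1 = (0=7/36, 1=1/3, 2=2/9, 3=1/4)
  d_2[0] = 7/36*2/9 + 1/3*2/9 + 2/9*1/3 + 1/4*1/9 = 71/324
  d_2[1] = 7/36*2/9 + 1/3*1/3 + 2/9*1/9 + 1/4*4/9 = 47/162
  d_2[2] = 7/36*2/9 + 1/3*1/3 + 2/9*1/9 + 1/4*2/9 = 19/81
  d_2[3] = 7/36*1/3 + 1/3*1/9 + 2/9*4/9 + 1/4*2/9 = 83/324
d_2 = (0=71/324, 1=47/162, 2=19/81, 3=83/324)
  d_3[0] = 71/324*2/9 + 47/162*2/9 + 19/81*1/3 + 83/324*1/9 = 641/2916
  d_3[1] = 71/324*2/9 + 47/162*1/3 + 19/81*1/9 + 83/324*4/9 = 208/729
  d_3[2] = 71/324*2/9 + 47/162*1/3 + 19/81*1/9 + 83/324*2/9 = 37/162
  d_3[3] = 71/324*1/3 + 47/162*1/9 + 19/81*4/9 + 83/324*2/9 = 259/972
d_3 = (0=641/2916, 1=208/729, 2=37/162, 3=259/972)

Answer: 641/2916 208/729 37/162 259/972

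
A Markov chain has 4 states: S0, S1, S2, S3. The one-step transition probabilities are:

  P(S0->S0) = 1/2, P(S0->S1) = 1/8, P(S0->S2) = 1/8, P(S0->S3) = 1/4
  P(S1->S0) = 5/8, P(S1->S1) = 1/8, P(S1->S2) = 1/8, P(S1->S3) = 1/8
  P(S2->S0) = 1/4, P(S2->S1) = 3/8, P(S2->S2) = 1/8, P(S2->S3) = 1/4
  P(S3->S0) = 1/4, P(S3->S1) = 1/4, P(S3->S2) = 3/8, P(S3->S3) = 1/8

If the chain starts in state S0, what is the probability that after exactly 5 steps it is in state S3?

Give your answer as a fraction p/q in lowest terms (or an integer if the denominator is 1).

Computing P^5 by repeated multiplication:
P^1 =
  S0: [1/2, 1/8, 1/8, 1/4]
  S1: [5/8, 1/8, 1/8, 1/8]
  S2: [1/4, 3/8, 1/8, 1/4]
  S3: [1/4, 1/4, 3/8, 1/8]
P^2 =
  S0: [27/64, 3/16, 3/16, 13/64]
  S1: [29/64, 11/64, 5/32, 7/32]
  S2: [29/64, 3/16, 3/16, 11/64]
  S3: [13/32, 15/64, 5/32, 13/64]
P^3 =
  S0: [109/256, 101/512, 45/256, 103/512]
  S1: [219/512, 49/256, 23/128, 103/512]
  S2: [111/256, 99/512, 43/256, 105/512]
  S3: [225/512, 97/512, 45/256, 25/128]
P^4 =
  S0: [1763/4096, 795/4096, 359/2048, 205/1024]
  S1: [439/1024, 799/4096, 359/2048, 823/4096]
  S2: [1765/4096, 789/4096, 361/2048, 205/1024]
  S3: [1765/4096, 99/512, 89/512, 827/4096]
P^5 =
  S0: [14103/32768, 397/2048, 717/4096, 6577/32768]
  S1: [14101/32768, 6355/32768, 2871/16384, 3285/16384]
  S2: [14089/32768, 795/4096, 717/4096, 6583/32768]
  S3: [7049/16384, 6347/32768, 2875/16384, 6573/32768]

(P^5)[S0 -> S3] = 6577/32768

Answer: 6577/32768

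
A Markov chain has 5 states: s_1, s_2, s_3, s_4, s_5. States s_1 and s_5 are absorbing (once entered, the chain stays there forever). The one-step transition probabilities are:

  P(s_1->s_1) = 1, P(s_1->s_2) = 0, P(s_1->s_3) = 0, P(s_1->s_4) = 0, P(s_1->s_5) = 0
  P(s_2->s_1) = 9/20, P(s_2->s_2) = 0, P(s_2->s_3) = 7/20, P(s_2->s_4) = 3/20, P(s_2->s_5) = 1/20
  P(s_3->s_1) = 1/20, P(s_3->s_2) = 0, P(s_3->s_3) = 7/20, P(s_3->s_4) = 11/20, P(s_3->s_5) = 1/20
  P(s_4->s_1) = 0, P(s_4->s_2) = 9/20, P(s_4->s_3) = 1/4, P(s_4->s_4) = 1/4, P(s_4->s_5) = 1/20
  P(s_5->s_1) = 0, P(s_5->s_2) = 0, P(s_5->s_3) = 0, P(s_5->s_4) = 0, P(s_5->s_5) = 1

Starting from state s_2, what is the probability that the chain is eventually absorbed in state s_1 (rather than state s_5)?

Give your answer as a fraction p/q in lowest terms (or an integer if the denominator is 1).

Answer: 345/439

Derivation:
Let a_i = P(absorbed in s_1 | start in state i).
Boundary conditions: a_s_1 = 1, a_s_5 = 0.
For each transient state i, a_i = sum_j P(i->j) * a_j:
  a_s_2 = 9/20*a_s_1 + 0*a_s_2 + 7/20*a_s_3 + 3/20*a_s_4 + 1/20*a_s_5
  a_s_3 = 1/20*a_s_1 + 0*a_s_2 + 7/20*a_s_3 + 11/20*a_s_4 + 1/20*a_s_5
  a_s_4 = 0*a_s_1 + 9/20*a_s_2 + 1/4*a_s_3 + 1/4*a_s_4 + 1/20*a_s_5

Substituting a_s_1 = 1 and a_s_5 = 0, rearrange to (I - Q) a = r where r[i] = P(i -> s_1):
  [1, -7/20, -3/20] . (a_s_2, a_s_3, a_s_4) = 9/20
  [0, 13/20, -11/20] . (a_s_2, a_s_3, a_s_4) = 1/20
  [-9/20, -1/4, 3/4] . (a_s_2, a_s_3, a_s_4) = 0

Solving yields:
  a_s_2 = 345/439
  a_s_3 = 291/439
  a_s_4 = 304/439

Starting state is s_2, so the absorption probability is a_s_2 = 345/439.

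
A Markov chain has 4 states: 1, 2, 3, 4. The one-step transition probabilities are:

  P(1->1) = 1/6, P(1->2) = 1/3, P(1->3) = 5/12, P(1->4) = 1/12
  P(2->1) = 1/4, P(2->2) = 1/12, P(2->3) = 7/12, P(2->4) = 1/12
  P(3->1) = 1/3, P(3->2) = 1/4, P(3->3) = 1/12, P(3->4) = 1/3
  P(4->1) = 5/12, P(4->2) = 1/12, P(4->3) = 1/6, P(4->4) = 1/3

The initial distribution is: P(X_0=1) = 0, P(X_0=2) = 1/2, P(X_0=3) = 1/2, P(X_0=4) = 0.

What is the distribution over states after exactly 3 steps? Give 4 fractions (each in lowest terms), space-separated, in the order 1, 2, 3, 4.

Answer: 247/864 233/1152 1049/3456 5/24

Derivation:
Propagating the distribution step by step (d_{t+1} = d_t * P):
d_0 = (1=0, 2=1/2, 3=1/2, 4=0)
  d_1[1] = 0*1/6 + 1/2*1/4 + 1/2*1/3 + 0*5/12 = 7/24
  d_1[2] = 0*1/3 + 1/2*1/12 + 1/2*1/4 + 0*1/12 = 1/6
  d_1[3] = 0*5/12 + 1/2*7/12 + 1/2*1/12 + 0*1/6 = 1/3
  d_1[4] = 0*1/12 + 1/2*1/12 + 1/2*1/3 + 0*1/3 = 5/24
d_1 = (1=7/24, 2=1/6, 3=1/3, 4=5/24)
  d_2[1] = 7/24*1/6 + 1/6*1/4 + 1/3*1/3 + 5/24*5/12 = 83/288
  d_2[2] = 7/24*1/3 + 1/6*1/12 + 1/3*1/4 + 5/24*1/12 = 61/288
  d_2[3] = 7/24*5/12 + 1/6*7/12 + 1/3*1/12 + 5/24*1/6 = 9/32
  d_2[4] = 7/24*1/12 + 1/6*1/12 + 1/3*1/3 + 5/24*1/3 = 7/32
d_2 = (1=83/288, 2=61/288, 3=9/32, 4=7/32)
  d_3[1] = 83/288*1/6 + 61/288*1/4 + 9/32*1/3 + 7/32*5/12 = 247/864
  d_3[2] = 83/288*1/3 + 61/288*1/12 + 9/32*1/4 + 7/32*1/12 = 233/1152
  d_3[3] = 83/288*5/12 + 61/288*7/12 + 9/32*1/12 + 7/32*1/6 = 1049/3456
  d_3[4] = 83/288*1/12 + 61/288*1/12 + 9/32*1/3 + 7/32*1/3 = 5/24
d_3 = (1=247/864, 2=233/1152, 3=1049/3456, 4=5/24)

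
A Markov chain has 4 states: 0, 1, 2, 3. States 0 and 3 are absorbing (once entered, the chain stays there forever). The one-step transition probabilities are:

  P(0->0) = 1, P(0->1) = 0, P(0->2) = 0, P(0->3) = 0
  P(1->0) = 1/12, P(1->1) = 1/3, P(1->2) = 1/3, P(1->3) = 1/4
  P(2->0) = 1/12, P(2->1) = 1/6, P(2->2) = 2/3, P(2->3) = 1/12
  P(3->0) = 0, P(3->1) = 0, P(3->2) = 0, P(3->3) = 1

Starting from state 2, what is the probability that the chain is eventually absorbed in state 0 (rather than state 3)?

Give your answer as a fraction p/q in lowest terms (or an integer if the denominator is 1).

Answer: 5/12

Derivation:
Let a_i = P(absorbed in 0 | start in state i).
Boundary conditions: a_0 = 1, a_3 = 0.
For each transient state i, a_i = sum_j P(i->j) * a_j:
  a_1 = 1/12*a_0 + 1/3*a_1 + 1/3*a_2 + 1/4*a_3
  a_2 = 1/12*a_0 + 1/6*a_1 + 2/3*a_2 + 1/12*a_3

Substituting a_0 = 1 and a_3 = 0, rearrange to (I - Q) a = r where r[i] = P(i -> 0):
  [2/3, -1/3] . (a_1, a_2) = 1/12
  [-1/6, 1/3] . (a_1, a_2) = 1/12

Solving yields:
  a_1 = 1/3
  a_2 = 5/12

Starting state is 2, so the absorption probability is a_2 = 5/12.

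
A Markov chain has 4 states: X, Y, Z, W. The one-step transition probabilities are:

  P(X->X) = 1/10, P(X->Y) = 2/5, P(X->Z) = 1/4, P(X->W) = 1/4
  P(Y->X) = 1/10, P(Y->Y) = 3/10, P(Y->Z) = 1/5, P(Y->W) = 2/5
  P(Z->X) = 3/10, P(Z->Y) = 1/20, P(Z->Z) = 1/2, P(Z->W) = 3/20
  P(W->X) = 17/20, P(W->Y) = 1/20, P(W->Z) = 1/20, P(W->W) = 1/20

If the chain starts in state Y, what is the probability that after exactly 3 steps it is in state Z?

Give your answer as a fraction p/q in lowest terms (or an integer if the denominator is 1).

Answer: 1017/4000

Derivation:
Computing P^3 by repeated multiplication:
P^1 =
  X: [1/10, 2/5, 1/4, 1/4]
  Y: [1/10, 3/10, 1/5, 2/5]
  Z: [3/10, 1/20, 1/2, 3/20]
  W: [17/20, 1/20, 1/20, 1/20]
P^2 =
  X: [27/80, 37/200, 97/400, 47/200]
  Y: [11/25, 4/25, 41/200, 39/200]
  Z: [5/16, 67/400, 137/400, 71/400]
  W: [59/400, 9/25, 1/4, 97/400]
P^3 =
  X: [1299/4000, 343/1600, 407/1600, 413/2000]
  Y: [1149/4000, 61/250, 1017/4000, 429/2000]
  Z: [2413/8000, 161/800, 1167/4000, 1643/8000]
  W: [531/1600, 1533/8000, 123/500, 461/2000]

(P^3)[Y -> Z] = 1017/4000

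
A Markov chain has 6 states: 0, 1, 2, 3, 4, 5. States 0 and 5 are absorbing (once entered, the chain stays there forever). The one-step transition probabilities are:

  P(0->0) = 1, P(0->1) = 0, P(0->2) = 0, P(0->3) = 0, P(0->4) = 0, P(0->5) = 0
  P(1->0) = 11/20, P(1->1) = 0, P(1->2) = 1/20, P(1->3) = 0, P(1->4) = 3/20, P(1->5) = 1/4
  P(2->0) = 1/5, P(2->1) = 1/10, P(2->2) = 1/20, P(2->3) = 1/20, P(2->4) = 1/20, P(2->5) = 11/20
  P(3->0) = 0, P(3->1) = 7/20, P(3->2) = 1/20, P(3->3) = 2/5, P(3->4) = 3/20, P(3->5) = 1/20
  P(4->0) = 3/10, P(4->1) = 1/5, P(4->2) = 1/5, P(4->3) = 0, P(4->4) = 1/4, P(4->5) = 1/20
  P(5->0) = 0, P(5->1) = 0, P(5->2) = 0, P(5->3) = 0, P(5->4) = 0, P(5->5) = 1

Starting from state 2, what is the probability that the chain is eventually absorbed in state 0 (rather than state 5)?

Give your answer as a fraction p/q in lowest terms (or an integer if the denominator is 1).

Let a_i = P(absorbed in 0 | start in state i).
Boundary conditions: a_0 = 1, a_5 = 0.
For each transient state i, a_i = sum_j P(i->j) * a_j:
  a_1 = 11/20*a_0 + 0*a_1 + 1/20*a_2 + 0*a_3 + 3/20*a_4 + 1/4*a_5
  a_2 = 1/5*a_0 + 1/10*a_1 + 1/20*a_2 + 1/20*a_3 + 1/20*a_4 + 11/20*a_5
  a_3 = 0*a_0 + 7/20*a_1 + 1/20*a_2 + 2/5*a_3 + 3/20*a_4 + 1/20*a_5
  a_4 = 3/10*a_0 + 1/5*a_1 + 1/5*a_2 + 0*a_3 + 1/4*a_4 + 1/20*a_5

Substituting a_0 = 1 and a_5 = 0, rearrange to (I - Q) a = r where r[i] = P(i -> 0):
  [1, -1/20, 0, -3/20] . (a_1, a_2, a_3, a_4) = 11/20
  [-1/10, 19/20, -1/20, -1/20] . (a_1, a_2, a_3, a_4) = 1/5
  [-7/20, -1/20, 3/5, -3/20] . (a_1, a_2, a_3, a_4) = 0
  [-1/5, -1/5, 0, 3/4] . (a_1, a_2, a_3, a_4) = 3/10

Solving yields:
  a_1 = 14089/21093
  a_2 = 7319/21093
  a_3 = 12365/21093
  a_4 = 14146/21093

Starting state is 2, so the absorption probability is a_2 = 7319/21093.

Answer: 7319/21093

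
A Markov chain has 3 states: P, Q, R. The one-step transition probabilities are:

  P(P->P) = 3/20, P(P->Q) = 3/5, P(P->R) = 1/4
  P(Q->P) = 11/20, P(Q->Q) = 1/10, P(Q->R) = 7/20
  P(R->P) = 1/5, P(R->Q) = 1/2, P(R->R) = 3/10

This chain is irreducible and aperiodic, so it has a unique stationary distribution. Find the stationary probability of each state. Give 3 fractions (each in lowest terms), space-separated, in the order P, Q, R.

Answer: 13/41 109/287 87/287

Derivation:
The stationary distribution satisfies pi = pi * P, i.e.:
  pi_P = 3/20*pi_P + 11/20*pi_Q + 1/5*pi_R
  pi_Q = 3/5*pi_P + 1/10*pi_Q + 1/2*pi_R
  pi_R = 1/4*pi_P + 7/20*pi_Q + 3/10*pi_R
with normalization: pi_P + pi_Q + pi_R = 1.

Using the first 2 balance equations plus normalization, the linear system A*pi = b is:
  [-17/20, 11/20, 1/5] . pi = 0
  [3/5, -9/10, 1/2] . pi = 0
  [1, 1, 1] . pi = 1

Solving yields:
  pi_P = 13/41
  pi_Q = 109/287
  pi_R = 87/287

Verification (pi * P):
  13/41*3/20 + 109/287*11/20 + 87/287*1/5 = 13/41 = pi_P  (ok)
  13/41*3/5 + 109/287*1/10 + 87/287*1/2 = 109/287 = pi_Q  (ok)
  13/41*1/4 + 109/287*7/20 + 87/287*3/10 = 87/287 = pi_R  (ok)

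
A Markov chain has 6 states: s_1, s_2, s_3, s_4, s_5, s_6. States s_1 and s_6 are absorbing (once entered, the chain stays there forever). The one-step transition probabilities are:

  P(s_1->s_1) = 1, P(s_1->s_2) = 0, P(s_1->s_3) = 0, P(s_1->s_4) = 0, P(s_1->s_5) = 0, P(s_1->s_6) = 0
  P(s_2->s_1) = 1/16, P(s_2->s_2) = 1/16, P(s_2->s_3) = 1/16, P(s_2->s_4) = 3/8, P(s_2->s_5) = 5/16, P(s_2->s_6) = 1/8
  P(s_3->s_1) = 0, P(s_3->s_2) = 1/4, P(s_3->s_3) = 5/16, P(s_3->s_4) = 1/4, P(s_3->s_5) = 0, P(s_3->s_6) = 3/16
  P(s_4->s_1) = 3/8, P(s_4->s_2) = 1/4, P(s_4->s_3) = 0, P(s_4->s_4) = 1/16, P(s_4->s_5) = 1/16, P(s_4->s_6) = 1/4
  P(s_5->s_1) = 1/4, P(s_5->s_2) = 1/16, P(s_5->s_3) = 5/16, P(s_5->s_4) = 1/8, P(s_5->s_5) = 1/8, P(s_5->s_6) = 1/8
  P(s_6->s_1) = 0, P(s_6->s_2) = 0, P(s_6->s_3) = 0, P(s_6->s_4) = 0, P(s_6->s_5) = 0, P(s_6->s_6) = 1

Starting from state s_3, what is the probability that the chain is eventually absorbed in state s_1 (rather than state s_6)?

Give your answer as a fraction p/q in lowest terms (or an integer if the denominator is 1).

Answer: 10092/25913

Derivation:
Let a_i = P(absorbed in s_1 | start in state i).
Boundary conditions: a_s_1 = 1, a_s_6 = 0.
For each transient state i, a_i = sum_j P(i->j) * a_j:
  a_s_2 = 1/16*a_s_1 + 1/16*a_s_2 + 1/16*a_s_3 + 3/8*a_s_4 + 5/16*a_s_5 + 1/8*a_s_6
  a_s_3 = 0*a_s_1 + 1/4*a_s_2 + 5/16*a_s_3 + 1/4*a_s_4 + 0*a_s_5 + 3/16*a_s_6
  a_s_4 = 3/8*a_s_1 + 1/4*a_s_2 + 0*a_s_3 + 1/16*a_s_4 + 1/16*a_s_5 + 1/4*a_s_6
  a_s_5 = 1/4*a_s_1 + 1/16*a_s_2 + 5/16*a_s_3 + 1/8*a_s_4 + 1/8*a_s_5 + 1/8*a_s_6

Substituting a_s_1 = 1 and a_s_6 = 0, rearrange to (I - Q) a = r where r[i] = P(i -> s_1):
  [15/16, -1/16, -3/8, -5/16] . (a_s_2, a_s_3, a_s_4, a_s_5) = 1/16
  [-1/4, 11/16, -1/4, 0] . (a_s_2, a_s_3, a_s_4, a_s_5) = 0
  [-1/4, 0, 15/16, -1/16] . (a_s_2, a_s_3, a_s_4, a_s_5) = 3/8
  [-1/16, -5/16, -1/8, 7/8] . (a_s_2, a_s_3, a_s_4, a_s_5) = 1/4

Solving yields:
  a_s_2 = 12988/25913
  a_s_3 = 10092/25913
  a_s_4 = 14765/25913
  a_s_5 = 14045/25913

Starting state is s_3, so the absorption probability is a_s_3 = 10092/25913.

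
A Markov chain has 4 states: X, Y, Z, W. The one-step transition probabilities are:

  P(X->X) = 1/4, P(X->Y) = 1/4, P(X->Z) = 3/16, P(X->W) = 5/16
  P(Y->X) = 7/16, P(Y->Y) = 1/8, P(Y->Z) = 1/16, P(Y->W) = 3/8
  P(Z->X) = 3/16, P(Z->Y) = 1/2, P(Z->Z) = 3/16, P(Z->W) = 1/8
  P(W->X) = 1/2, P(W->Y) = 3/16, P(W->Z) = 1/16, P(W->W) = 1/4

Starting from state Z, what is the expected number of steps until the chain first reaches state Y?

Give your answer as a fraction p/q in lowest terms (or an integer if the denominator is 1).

Answer: 240/89

Derivation:
Let h_i = expected steps to first reach Y from state i.
Boundary: h_Y = 0.
First-step equations for the other states:
  h_X = 1 + 1/4*h_X + 1/4*h_Y + 3/16*h_Z + 5/16*h_W
  h_Z = 1 + 3/16*h_X + 1/2*h_Y + 3/16*h_Z + 1/8*h_W
  h_W = 1 + 1/2*h_X + 3/16*h_Y + 1/16*h_Z + 1/4*h_W

Substituting h_Y = 0 and rearranging gives the linear system (I - Q) h = 1:
  [3/4, -3/16, -5/16] . (h_X, h_Z, h_W) = 1
  [-3/16, 13/16, -1/8] . (h_X, h_Z, h_W) = 1
  [-1/2, -1/16, 3/4] . (h_X, h_Z, h_W) = 1

Solving yields:
  h_X = 4256/1157
  h_Z = 240/89
  h_W = 4640/1157

Starting state is Z, so the expected hitting time is h_Z = 240/89.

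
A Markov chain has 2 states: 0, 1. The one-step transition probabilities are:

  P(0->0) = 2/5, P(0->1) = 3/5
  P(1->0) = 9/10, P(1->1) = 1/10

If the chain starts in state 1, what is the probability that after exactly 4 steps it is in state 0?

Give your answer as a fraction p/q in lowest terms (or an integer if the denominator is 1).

Computing P^4 by repeated multiplication:
P^1 =
  0: [2/5, 3/5]
  1: [9/10, 1/10]
P^2 =
  0: [7/10, 3/10]
  1: [9/20, 11/20]
P^3 =
  0: [11/20, 9/20]
  1: [27/40, 13/40]
P^4 =
  0: [5/8, 3/8]
  1: [9/16, 7/16]

(P^4)[1 -> 0] = 9/16

Answer: 9/16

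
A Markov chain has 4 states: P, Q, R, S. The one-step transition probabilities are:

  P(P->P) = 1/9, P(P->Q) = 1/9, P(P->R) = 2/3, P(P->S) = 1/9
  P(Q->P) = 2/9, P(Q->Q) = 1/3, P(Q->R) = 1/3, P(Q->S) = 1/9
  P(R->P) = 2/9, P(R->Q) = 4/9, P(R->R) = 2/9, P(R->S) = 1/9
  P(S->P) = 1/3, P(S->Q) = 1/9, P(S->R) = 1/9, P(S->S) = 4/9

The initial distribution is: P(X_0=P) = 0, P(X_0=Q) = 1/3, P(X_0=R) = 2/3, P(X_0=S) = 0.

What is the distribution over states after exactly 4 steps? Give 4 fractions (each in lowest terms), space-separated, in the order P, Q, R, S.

Propagating the distribution step by step (d_{t+1} = d_t * P):
d_0 = (P=0, Q=1/3, R=2/3, S=0)
  d_1[P] = 0*1/9 + 1/3*2/9 + 2/3*2/9 + 0*1/3 = 2/9
  d_1[Q] = 0*1/9 + 1/3*1/3 + 2/3*4/9 + 0*1/9 = 11/27
  d_1[R] = 0*2/3 + 1/3*1/3 + 2/3*2/9 + 0*1/9 = 7/27
  d_1[S] = 0*1/9 + 1/3*1/9 + 2/3*1/9 + 0*4/9 = 1/9
d_1 = (P=2/9, Q=11/27, R=7/27, S=1/9)
  d_2[P] = 2/9*1/9 + 11/27*2/9 + 7/27*2/9 + 1/9*1/3 = 17/81
  d_2[Q] = 2/9*1/9 + 11/27*1/3 + 7/27*4/9 + 1/9*1/9 = 70/243
  d_2[R] = 2/9*2/3 + 11/27*1/3 + 7/27*2/9 + 1/9*1/9 = 86/243
  d_2[S] = 2/9*1/9 + 11/27*1/9 + 7/27*1/9 + 1/9*4/9 = 4/27
d_2 = (P=17/81, Q=70/243, R=86/243, S=4/27)
  d_3[P] = 17/81*1/9 + 70/243*2/9 + 86/243*2/9 + 4/27*1/3 = 157/729
  d_3[Q] = 17/81*1/9 + 70/243*1/3 + 86/243*4/9 + 4/27*1/9 = 641/2187
  d_3[R] = 17/81*2/3 + 70/243*1/3 + 86/243*2/9 + 4/27*1/9 = 724/2187
  d_3[S] = 17/81*1/9 + 70/243*1/9 + 86/243*1/9 + 4/27*4/9 = 13/81
d_3 = (P=157/729, Q=641/2187, R=724/2187, S=13/81)
  d_4[P] = 157/729*1/9 + 641/2187*2/9 + 724/2187*2/9 + 13/81*1/3 = 1418/6561
  d_4[Q] = 157/729*1/9 + 641/2187*1/3 + 724/2187*4/9 + 13/81*1/9 = 5641/19683
  d_4[R] = 157/729*2/3 + 641/2187*1/3 + 724/2187*2/9 + 13/81*1/9 = 6548/19683
  d_4[S] = 157/729*1/9 + 641/2187*1/9 + 724/2187*1/9 + 13/81*4/9 = 40/243
d_4 = (P=1418/6561, Q=5641/19683, R=6548/19683, S=40/243)

Answer: 1418/6561 5641/19683 6548/19683 40/243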